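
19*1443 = 27417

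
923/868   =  1 + 55/868 = 1.06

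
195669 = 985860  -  790191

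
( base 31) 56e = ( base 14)1b77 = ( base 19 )dg8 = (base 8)11615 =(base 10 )5005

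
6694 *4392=29400048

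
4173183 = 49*85167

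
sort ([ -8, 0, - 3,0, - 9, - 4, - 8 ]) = [ - 9,- 8 , - 8,-4, - 3,0,0 ]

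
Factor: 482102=2^1*241051^1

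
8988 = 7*1284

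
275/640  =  55/128 = 0.43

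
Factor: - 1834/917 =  - 2^1 = - 2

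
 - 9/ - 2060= 9/2060= 0.00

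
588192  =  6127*96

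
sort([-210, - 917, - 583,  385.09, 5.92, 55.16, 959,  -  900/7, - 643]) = [ - 917, - 643, - 583 , - 210, - 900/7,5.92,55.16,385.09,959 ] 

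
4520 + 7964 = 12484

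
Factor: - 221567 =- 221567^1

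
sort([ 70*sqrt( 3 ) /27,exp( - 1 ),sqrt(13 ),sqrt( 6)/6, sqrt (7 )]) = [ exp( - 1 ),sqrt(6)/6,sqrt(7), sqrt ( 13 ), 70 * sqrt (3)/27] 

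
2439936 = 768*3177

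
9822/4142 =4911/2071 = 2.37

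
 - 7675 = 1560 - 9235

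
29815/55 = 5963/11= 542.09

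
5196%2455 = 286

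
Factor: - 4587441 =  - 3^1*173^1* 8839^1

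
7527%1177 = 465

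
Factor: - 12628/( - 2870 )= 2^1*5^( - 1) * 11^1 = 22/5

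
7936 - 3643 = 4293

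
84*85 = 7140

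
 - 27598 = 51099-78697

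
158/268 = 79/134 = 0.59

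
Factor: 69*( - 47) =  - 3^1*23^1*47^1=-3243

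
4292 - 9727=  - 5435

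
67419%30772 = 5875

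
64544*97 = 6260768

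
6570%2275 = 2020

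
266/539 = 38/77 = 0.49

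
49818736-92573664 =  -  42754928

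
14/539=2/77 = 0.03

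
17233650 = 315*54710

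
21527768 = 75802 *284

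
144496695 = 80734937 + 63761758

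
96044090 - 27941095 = 68102995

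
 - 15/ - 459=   5/153  =  0.03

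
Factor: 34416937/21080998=2^( - 1)*5701^1*6037^1*10540499^( - 1 )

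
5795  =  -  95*(  -  61)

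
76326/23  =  76326/23= 3318.52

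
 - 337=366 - 703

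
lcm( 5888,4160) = 382720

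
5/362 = 5/362 = 0.01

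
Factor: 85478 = 2^1*79^1 * 541^1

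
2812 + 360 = 3172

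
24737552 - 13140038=11597514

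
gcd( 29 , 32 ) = 1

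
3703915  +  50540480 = 54244395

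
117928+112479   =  230407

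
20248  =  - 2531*( - 8 ) 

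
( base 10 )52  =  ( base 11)48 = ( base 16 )34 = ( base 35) 1h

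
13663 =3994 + 9669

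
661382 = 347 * 1906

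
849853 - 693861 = 155992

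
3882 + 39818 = 43700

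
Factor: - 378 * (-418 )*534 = 84374136 = 2^3*3^4 * 7^1*11^1 * 19^1 * 89^1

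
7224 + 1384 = 8608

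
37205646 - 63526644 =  -26320998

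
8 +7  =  15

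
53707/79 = 679+66/79   =  679.84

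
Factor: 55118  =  2^1 * 7^1 * 31^1 * 127^1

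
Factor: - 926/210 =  - 463/105 = - 3^ (-1)  *5^( - 1)*7^( - 1)*463^1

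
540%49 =1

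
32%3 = 2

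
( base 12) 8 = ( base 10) 8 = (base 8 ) 10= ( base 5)13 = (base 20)8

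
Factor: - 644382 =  - 2^1*3^3*11933^1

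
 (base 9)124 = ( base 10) 103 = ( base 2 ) 1100111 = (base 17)61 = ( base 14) 75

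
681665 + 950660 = 1632325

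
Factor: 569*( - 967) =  - 550223 = -569^1*967^1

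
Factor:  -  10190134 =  - 2^1*31^1*164357^1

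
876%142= 24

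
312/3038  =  156/1519 = 0.10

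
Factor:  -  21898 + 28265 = 6367 = 6367^1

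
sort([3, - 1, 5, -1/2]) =[ -1, - 1/2, 3,5 ] 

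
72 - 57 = 15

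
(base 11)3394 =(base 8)10553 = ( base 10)4459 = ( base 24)7hj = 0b1000101101011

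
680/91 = 680/91  =  7.47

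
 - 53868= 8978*( - 6 ) 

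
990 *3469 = 3434310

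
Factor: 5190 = 2^1*3^1*5^1* 173^1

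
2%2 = 0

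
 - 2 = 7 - 9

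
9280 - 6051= 3229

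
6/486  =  1/81 =0.01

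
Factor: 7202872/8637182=3601436/4318591 = 2^2* 139^( - 1)*431^1 * 2089^1* 31069^( - 1)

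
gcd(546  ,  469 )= 7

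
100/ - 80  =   - 5/4 = - 1.25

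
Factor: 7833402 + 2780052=10613454 = 2^1 * 3^1 * 877^1*2017^1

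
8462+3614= 12076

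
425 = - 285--710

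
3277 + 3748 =7025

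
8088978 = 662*12219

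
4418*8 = 35344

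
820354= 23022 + 797332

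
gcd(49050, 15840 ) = 90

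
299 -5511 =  - 5212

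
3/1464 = 1/488 = 0.00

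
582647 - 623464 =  - 40817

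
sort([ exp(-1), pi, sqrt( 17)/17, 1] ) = [ sqrt( 17 ) /17, exp( - 1), 1,pi ] 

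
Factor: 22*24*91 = 48048= 2^4*3^1*7^1 * 11^1*13^1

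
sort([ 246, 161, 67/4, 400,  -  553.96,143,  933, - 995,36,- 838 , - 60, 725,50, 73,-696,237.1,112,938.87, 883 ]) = [ - 995,-838, - 696, - 553.96, -60, 67/4, 36, 50,73,112, 143, 161, 237.1 , 246,  400,  725,  883, 933 , 938.87] 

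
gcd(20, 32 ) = 4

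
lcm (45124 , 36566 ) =2120828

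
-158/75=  - 158/75 = -2.11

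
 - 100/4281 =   -  100/4281= - 0.02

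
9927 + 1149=11076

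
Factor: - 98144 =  - 2^5*3067^1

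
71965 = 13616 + 58349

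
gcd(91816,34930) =998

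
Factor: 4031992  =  2^3 * 17^1*23^1*1289^1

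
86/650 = 43/325 =0.13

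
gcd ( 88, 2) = 2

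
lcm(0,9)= 0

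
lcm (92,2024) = 2024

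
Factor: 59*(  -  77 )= - 7^1* 11^1*59^1 = - 4543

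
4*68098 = 272392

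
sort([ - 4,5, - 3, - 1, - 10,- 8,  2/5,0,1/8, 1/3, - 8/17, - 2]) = [ - 10, - 8, - 4, - 3, - 2, - 1, -8/17,0,1/8,1/3,2/5, 5 ]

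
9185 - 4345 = 4840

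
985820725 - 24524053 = 961296672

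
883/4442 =883/4442 = 0.20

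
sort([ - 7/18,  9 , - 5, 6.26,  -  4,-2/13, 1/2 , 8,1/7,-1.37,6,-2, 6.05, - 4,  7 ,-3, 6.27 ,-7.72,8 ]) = [-7.72, - 5, - 4, -4, - 3, - 2,-1.37, - 7/18,-2/13,1/7,1/2,6, 6.05, 6.26, 6.27, 7, 8, 8,  9 ]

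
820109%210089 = 189842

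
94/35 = 94/35  =  2.69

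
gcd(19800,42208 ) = 8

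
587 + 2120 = 2707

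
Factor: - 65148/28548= - 89/39 = - 3^( - 1)*13^( - 1 )*89^1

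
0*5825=0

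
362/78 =4 + 25/39 = 4.64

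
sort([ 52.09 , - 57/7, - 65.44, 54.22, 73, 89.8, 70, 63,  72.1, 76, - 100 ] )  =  [-100, - 65.44, - 57/7, 52.09, 54.22, 63, 70,  72.1,73, 76, 89.8 ]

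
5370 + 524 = 5894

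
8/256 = 1/32 = 0.03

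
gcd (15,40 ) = 5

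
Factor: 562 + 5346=5908 = 2^2*7^1*211^1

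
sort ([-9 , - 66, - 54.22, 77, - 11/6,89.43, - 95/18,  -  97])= [ - 97,  -  66 , - 54.22,  -  9, - 95/18  , - 11/6, 77,89.43 ]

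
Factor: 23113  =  29^1*797^1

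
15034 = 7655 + 7379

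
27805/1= 27805= 27805.00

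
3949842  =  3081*1282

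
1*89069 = 89069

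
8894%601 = 480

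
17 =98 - 81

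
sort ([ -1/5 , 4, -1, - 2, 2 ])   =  [ - 2, - 1, - 1/5, 2, 4] 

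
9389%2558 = 1715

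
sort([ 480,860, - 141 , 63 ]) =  [  -  141,63,480,860]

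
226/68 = 113/34=3.32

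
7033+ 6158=13191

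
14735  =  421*35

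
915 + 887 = 1802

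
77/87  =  77/87 = 0.89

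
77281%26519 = 24243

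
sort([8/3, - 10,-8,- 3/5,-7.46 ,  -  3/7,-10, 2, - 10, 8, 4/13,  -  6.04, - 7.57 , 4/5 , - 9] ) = [  -  10,  -  10, - 10,  -  9, - 8, - 7.57, - 7.46, - 6.04,  -  3/5, - 3/7, 4/13, 4/5,2,8/3,8 ]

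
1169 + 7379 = 8548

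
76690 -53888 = 22802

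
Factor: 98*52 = 2^3*7^2 * 13^1= 5096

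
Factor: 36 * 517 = 2^2*3^2*11^1*47^1 = 18612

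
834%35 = 29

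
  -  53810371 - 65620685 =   -  119431056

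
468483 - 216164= 252319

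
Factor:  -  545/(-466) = 2^ ( - 1 )*5^1  *109^1*233^( - 1 )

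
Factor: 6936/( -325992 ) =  - 47^( - 1 ) = -1/47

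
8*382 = 3056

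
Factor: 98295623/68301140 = 2^(-2)*5^( - 1)*67^( - 1 )* 8059^1*12197^1*50971^(- 1)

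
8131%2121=1768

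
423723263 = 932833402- 509110139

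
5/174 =5/174 = 0.03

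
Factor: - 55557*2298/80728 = - 63834993/40364 = -2^( - 2)*3^3*383^1*6173^1*10091^(-1) 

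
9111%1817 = 26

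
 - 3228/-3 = 1076/1 = 1076.00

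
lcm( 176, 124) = 5456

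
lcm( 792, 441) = 38808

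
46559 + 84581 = 131140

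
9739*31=301909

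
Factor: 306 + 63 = 3^2*41^1 = 369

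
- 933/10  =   - 94 + 7/10 = - 93.30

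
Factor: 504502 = 2^1*193^1* 1307^1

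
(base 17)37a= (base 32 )V4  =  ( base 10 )996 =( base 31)114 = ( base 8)1744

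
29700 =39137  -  9437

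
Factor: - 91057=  -23^1*37^1 *107^1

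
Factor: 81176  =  2^3*73^1*139^1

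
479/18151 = 479/18151 = 0.03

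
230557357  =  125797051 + 104760306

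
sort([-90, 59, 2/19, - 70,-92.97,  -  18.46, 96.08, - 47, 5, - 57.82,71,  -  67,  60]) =[ - 92.97,-90, - 70, - 67,- 57.82, - 47, - 18.46, 2/19,  5,59 , 60, 71, 96.08]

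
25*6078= 151950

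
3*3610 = 10830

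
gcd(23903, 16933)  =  41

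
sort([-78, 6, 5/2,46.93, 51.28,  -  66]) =[ - 78,- 66 , 5/2, 6, 46.93, 51.28 ] 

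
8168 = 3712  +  4456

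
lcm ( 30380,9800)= 303800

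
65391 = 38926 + 26465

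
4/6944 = 1/1736 = 0.00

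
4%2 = 0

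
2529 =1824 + 705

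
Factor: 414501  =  3^1*31^1 * 4457^1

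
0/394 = 0 = 0.00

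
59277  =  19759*3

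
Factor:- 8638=  -  2^1*7^1 * 617^1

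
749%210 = 119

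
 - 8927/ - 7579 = 8927/7579= 1.18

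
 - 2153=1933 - 4086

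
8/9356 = 2/2339 =0.00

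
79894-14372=65522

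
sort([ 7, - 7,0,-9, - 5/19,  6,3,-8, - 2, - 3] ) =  [-9, - 8,- 7,-3,-2,- 5/19, 0, 3 , 6, 7 ]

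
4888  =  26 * 188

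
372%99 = 75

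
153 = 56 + 97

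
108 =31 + 77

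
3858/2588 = 1929/1294 = 1.49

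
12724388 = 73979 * 172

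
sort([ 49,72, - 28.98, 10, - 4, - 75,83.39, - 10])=[ - 75 ,-28.98, - 10, - 4,10,49,72,83.39] 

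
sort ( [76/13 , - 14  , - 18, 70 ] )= [ - 18, - 14,76/13, 70] 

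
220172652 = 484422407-264249755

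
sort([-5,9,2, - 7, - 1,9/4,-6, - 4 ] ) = [ - 7,-6, - 5, -4,-1,2 , 9/4, 9]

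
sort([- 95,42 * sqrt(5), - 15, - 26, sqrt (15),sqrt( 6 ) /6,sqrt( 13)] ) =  [ -95, - 26, -15,sqrt( 6)/6,sqrt( 13 ), sqrt(15) , 42 *sqrt( 5) ] 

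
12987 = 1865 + 11122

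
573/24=191/8 = 23.88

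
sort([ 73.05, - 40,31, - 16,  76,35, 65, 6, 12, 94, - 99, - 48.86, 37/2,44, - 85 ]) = [ - 99, - 85, - 48.86, - 40, - 16 , 6,12, 37/2,  31, 35,44, 65, 73.05, 76, 94 ]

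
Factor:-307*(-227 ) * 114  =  7944546 = 2^1*3^1* 19^1*227^1 * 307^1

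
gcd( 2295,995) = 5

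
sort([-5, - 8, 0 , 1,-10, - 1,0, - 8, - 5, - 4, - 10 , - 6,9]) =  [ - 10, - 10, - 8, - 8, - 6,  -  5,-5, - 4, - 1, 0, 0,  1, 9]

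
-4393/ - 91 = 48 + 25/91 = 48.27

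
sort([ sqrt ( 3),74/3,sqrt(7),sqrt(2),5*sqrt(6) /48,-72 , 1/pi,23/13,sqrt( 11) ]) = [-72,5*sqrt( 6 )/48, 1/pi,sqrt(2),sqrt( 3),23/13, sqrt(7 ),sqrt( 11), 74/3]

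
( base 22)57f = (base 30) 2Q9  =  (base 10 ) 2589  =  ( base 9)3486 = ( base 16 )a1d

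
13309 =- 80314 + 93623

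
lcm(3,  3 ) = 3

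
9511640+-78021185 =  - 68509545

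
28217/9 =3135+2/9 = 3135.22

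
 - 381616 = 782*( - 488)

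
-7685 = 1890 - 9575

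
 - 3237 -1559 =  - 4796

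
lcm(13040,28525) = 456400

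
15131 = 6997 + 8134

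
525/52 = 525/52 = 10.10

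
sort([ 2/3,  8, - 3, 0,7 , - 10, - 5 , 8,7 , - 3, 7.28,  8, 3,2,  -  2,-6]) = [-10, - 6, - 5, - 3,  -  3,  -  2,0,2/3, 2, 3, 7,7,7.28,8,8,8] 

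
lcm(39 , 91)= 273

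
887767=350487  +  537280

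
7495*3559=26674705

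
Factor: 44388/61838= 22194/30919= 2^1*3^4*7^( - 2)*137^1*631^( - 1 ) 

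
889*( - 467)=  - 415163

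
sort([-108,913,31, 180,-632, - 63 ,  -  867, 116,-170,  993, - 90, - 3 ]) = [  -  867,-632,  -  170, - 108,  -  90,-63,-3,  31,116,180,  913,993 ]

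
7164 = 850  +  6314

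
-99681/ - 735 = 135 + 152/245 = 135.62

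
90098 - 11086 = 79012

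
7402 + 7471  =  14873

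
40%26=14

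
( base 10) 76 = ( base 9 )84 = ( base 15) 51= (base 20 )3G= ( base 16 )4c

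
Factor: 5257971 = 3^2 * 53^1 * 73^1*151^1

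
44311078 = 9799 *4522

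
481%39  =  13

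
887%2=1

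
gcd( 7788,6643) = 1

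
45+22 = 67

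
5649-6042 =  - 393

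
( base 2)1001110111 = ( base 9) 771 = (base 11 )524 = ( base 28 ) mf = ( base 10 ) 631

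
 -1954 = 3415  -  5369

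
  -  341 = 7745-8086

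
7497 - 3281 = 4216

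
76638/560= 136 + 239/280 = 136.85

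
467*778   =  363326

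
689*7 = 4823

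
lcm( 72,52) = 936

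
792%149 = 47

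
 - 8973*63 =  -565299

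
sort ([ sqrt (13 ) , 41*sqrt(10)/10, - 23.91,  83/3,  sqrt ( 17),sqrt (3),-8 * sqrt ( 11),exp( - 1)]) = [ - 8* sqrt( 11), - 23.91,  exp ( - 1 ),sqrt(3),sqrt( 13 ),sqrt(17),  41*sqrt (10 ) /10,83/3]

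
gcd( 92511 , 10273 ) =1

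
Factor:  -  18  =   - 2^1*3^2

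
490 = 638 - 148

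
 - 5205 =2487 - 7692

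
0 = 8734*0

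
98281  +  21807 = 120088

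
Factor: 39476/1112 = 2^( - 1 )*71^1 = 71/2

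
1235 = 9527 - 8292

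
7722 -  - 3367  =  11089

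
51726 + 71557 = 123283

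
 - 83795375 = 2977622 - 86772997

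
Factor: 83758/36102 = 41879/18051 = 3^ (-1)*11^(-1)*547^(-1 ) * 41879^1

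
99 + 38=137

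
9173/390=9173/390 = 23.52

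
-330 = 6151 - 6481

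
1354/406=677/203= 3.33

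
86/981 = 86/981 = 0.09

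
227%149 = 78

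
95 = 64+31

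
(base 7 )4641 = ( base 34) 1FT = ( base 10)1695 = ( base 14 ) 891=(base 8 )3237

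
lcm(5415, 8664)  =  43320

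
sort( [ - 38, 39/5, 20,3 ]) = [-38,  3,39/5,20]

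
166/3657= 166/3657 = 0.05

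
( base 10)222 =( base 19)bd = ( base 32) 6U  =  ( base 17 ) d1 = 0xDE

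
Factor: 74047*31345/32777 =2321003215/32777 = 5^1*73^(-1)*449^( - 1)*6269^1*74047^1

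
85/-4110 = -1 + 805/822 = - 0.02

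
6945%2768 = 1409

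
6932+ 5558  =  12490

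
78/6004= 39/3002  =  0.01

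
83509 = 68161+15348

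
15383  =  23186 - 7803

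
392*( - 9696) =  - 3800832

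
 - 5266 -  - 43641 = 38375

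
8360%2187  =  1799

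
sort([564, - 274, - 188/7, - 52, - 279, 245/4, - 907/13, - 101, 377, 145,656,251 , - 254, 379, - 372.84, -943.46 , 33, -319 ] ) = [ - 943.46 ,- 372.84, - 319,-279, - 274, - 254,  -  101 ,  -  907/13, - 52, - 188/7,33, 245/4, 145,251, 377, 379,564,  656]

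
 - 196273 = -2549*77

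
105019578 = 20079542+84940036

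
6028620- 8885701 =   -  2857081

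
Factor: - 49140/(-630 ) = 78 = 2^1*3^1*13^1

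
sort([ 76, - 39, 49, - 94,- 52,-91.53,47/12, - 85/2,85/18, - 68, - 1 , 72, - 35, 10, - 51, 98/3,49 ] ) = [ - 94 ,-91.53, - 68, - 52,-51, - 85/2 ,-39, - 35, - 1,47/12 , 85/18, 10,98/3,49,49,72, 76]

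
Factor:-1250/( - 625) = 2 = 2^1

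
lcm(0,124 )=0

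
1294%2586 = 1294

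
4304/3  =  4304/3= 1434.67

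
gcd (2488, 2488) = 2488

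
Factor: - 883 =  - 883^1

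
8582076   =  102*84138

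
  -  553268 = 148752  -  702020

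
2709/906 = 903/302 = 2.99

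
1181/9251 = 1181/9251 = 0.13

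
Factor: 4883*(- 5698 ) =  - 2^1*7^1*11^1*19^1*37^1 * 257^1=- 27823334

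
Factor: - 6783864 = - 2^3*3^1*282661^1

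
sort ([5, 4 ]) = [ 4, 5]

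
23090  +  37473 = 60563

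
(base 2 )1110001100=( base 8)1614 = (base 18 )2E8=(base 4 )32030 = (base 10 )908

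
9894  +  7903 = 17797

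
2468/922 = 1234/461  =  2.68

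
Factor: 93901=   93901^1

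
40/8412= 10/2103=0.00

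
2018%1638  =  380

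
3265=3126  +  139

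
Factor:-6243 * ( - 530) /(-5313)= - 1102930/1771 = - 2^1*5^1 * 7^ ( - 1)*11^(-1 )*23^( - 1 ) * 53^1*2081^1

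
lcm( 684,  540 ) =10260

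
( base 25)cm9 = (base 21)I5G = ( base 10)8059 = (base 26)bnp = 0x1F7B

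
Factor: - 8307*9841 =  - 3^2* 13^2*71^1*757^1 = - 81749187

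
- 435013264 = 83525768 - 518539032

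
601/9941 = 601/9941 =0.06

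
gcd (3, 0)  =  3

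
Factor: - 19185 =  - 3^1*5^1 * 1279^1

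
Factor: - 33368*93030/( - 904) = 388028130/113 = 2^1*3^1*5^1*7^1*43^1*97^1*113^( - 1) *443^1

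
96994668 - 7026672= 89967996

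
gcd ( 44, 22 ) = 22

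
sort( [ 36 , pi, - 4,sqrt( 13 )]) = [ - 4,  pi, sqrt( 13), 36 ]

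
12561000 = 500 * 25122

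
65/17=65/17=3.82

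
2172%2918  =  2172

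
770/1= 770= 770.00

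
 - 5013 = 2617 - 7630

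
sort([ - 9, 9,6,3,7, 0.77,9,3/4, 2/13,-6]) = [ - 9,  -  6,2/13 , 3/4,0.77,3,6,7,9,9]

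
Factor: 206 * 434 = 2^2*7^1*31^1 * 103^1 = 89404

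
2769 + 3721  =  6490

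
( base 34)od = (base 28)11h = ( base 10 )829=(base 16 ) 33D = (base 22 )1FF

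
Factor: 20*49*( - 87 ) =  - 2^2*3^1*5^1*7^2 * 29^1 = - 85260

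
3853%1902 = 49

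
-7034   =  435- 7469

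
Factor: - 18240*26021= - 474623040 =- 2^6*3^1*5^1*19^1*26021^1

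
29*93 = 2697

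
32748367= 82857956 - 50109589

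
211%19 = 2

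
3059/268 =11 + 111/268 = 11.41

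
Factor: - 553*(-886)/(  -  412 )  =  -244979/206 = - 2^( - 1 )*7^1*79^1*103^ (-1)*443^1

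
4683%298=213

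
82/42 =1+20/21 = 1.95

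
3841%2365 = 1476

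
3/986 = 3/986 = 0.00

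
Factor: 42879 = 3^1*14293^1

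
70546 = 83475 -12929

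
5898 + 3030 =8928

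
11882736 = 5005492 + 6877244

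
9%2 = 1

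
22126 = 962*23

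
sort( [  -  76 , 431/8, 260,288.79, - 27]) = [ - 76,-27, 431/8, 260, 288.79]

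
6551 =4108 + 2443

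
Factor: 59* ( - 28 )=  - 1652=- 2^2*7^1*59^1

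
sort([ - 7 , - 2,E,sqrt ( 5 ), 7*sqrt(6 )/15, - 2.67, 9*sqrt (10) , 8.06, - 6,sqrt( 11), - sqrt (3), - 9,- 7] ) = [ - 9, - 7, - 7, - 6, - 2.67,-2, - sqrt(3 ), 7*sqrt( 6 ) /15,sqrt(5 ),E,sqrt( 11),8.06,9*sqrt( 10) ]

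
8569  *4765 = 40831285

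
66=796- 730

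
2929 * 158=462782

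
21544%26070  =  21544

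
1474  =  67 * 22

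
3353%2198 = 1155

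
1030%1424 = 1030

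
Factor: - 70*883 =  - 61810 = - 2^1* 5^1 * 7^1*883^1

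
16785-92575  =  -75790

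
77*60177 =4633629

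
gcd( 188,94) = 94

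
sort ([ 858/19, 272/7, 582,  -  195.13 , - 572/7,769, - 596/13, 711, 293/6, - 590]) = [ - 590, - 195.13, - 572/7,-596/13, 272/7,858/19,293/6,582, 711,769 ]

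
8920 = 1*8920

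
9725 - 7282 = 2443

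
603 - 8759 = -8156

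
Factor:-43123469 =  - 43123469^1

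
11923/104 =114 + 67/104 = 114.64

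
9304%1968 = 1432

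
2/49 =2/49= 0.04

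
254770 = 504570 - 249800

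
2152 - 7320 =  - 5168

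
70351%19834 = 10849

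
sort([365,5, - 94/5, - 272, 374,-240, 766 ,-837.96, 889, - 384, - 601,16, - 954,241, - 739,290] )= [ - 954 , - 837.96, - 739, - 601,-384, - 272, - 240, - 94/5, 5,16,241,290, 365,374 , 766, 889]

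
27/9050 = 27/9050 = 0.00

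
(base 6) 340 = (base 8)204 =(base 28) 4K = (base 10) 132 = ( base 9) 156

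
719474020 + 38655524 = 758129544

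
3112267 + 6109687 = 9221954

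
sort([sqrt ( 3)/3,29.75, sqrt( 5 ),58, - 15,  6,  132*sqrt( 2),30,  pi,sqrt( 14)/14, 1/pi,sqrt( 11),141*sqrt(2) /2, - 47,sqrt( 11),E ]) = [ - 47, - 15,sqrt(14 )/14,1/pi, sqrt( 3) /3,sqrt(5),E , pi,sqrt( 11 ), sqrt( 11), 6, 29.75,30, 58,141*sqrt ( 2 )/2,132*sqrt (2 ) ] 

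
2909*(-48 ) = - 139632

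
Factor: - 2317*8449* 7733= - 7^2 * 11^1 * 17^1*19^1*37^1 * 71^1 * 331^1  =  - 151383783089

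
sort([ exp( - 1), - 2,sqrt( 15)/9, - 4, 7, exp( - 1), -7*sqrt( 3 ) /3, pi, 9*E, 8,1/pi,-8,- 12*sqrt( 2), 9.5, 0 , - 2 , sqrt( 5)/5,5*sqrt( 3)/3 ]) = [ - 12*sqrt( 2 ), - 8, - 7*sqrt( 3 ) /3, - 4, - 2, - 2,0,1/pi, exp( - 1),exp(  -  1 ), sqrt( 15 )/9,sqrt(5)/5, 5*sqrt(3)/3, pi,7,8, 9.5, 9*E]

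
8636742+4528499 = 13165241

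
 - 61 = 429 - 490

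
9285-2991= 6294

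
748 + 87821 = 88569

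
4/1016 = 1/254 = 0.00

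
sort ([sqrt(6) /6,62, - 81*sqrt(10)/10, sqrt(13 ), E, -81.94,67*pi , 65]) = [ - 81.94, - 81*sqrt (10 )/10, sqrt(6 ) /6, E,sqrt(13), 62, 65,67*pi]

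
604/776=151/194=0.78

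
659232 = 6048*109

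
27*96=2592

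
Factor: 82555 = 5^1 * 11^1*19^1* 79^1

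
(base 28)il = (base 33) fu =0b1000001101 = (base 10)525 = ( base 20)165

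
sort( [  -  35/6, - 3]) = [- 35/6, - 3 ]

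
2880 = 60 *48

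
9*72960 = 656640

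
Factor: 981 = 3^2*109^1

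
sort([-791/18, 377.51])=[ - 791/18, 377.51]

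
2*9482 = 18964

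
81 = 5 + 76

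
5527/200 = 5527/200  =  27.64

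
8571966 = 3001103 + 5570863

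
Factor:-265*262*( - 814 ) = 2^2*5^1*11^1*37^1*53^1*131^1=56516020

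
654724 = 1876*349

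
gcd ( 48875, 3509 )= 1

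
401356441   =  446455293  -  45098852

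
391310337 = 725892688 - 334582351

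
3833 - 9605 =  - 5772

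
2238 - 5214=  - 2976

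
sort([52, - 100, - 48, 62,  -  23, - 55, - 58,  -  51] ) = [ - 100,-58,-55, - 51, - 48, - 23,52, 62] 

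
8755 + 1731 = 10486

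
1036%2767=1036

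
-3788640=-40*94716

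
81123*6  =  486738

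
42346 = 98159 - 55813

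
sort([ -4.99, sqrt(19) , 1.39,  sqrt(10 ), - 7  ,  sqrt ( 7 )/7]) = [ - 7, - 4.99,sqrt( 7)/7 , 1.39, sqrt ( 10),sqrt( 19) ] 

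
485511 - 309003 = 176508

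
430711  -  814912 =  -384201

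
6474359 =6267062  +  207297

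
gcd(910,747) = 1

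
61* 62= 3782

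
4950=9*550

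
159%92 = 67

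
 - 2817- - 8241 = 5424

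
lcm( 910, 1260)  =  16380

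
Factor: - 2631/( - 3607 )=3^1*877^1*3607^(- 1)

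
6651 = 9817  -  3166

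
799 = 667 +132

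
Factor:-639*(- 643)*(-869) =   -  3^2*11^1*71^1*79^1 * 643^1= - 357052113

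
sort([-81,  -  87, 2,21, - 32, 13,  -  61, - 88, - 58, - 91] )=[ - 91,-88, -87,-81,-61,-58,  -  32,2, 13, 21 ]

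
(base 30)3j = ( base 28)3p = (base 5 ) 414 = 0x6d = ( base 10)109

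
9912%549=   30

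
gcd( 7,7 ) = 7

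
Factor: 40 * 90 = 2^4 * 3^2*5^2=   3600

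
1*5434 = 5434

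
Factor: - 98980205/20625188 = -2^(-2)*5^1*17^1*643^1*1811^1*5156297^(-1)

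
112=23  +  89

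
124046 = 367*338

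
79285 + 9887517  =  9966802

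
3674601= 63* 58327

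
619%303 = 13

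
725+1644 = 2369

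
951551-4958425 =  - 4006874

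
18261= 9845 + 8416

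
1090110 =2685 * 406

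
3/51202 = 3/51202 = 0.00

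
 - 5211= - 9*579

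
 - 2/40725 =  - 1 + 40723/40725 = - 0.00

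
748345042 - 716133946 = 32211096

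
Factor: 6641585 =5^1*1328317^1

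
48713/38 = 48713/38= 1281.92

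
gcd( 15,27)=3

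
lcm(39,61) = 2379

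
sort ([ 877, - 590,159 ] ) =[ -590, 159,877]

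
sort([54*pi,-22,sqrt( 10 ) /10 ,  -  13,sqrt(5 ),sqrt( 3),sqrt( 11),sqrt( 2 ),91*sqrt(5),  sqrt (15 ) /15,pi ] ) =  [  -  22,-13,sqrt( 15) /15,sqrt(10 ) /10,sqrt (2), sqrt( 3),sqrt( 5), pi,sqrt( 11 ),54 * pi,91*sqrt (5 )]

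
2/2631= 2/2631 = 0.00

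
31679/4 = 7919 + 3/4= 7919.75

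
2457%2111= 346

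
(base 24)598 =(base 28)3QO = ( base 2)110000100000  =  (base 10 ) 3104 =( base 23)5jm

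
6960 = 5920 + 1040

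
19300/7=2757 + 1/7 = 2757.14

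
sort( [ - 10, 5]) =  [-10, 5]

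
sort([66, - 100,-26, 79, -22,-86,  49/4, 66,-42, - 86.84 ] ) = [-100,-86.84, - 86 , - 42,-26,- 22, 49/4 , 66, 66,79 ] 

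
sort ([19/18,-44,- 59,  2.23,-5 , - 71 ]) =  [-71 ,-59,-44,-5, 19/18, 2.23] 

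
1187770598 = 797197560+390573038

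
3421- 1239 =2182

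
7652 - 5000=2652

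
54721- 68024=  - 13303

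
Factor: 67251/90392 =2^ ( - 3)*3^1*29^1*773^1*11299^(-1) 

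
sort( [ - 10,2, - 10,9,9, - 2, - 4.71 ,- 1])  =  [ - 10,-10,  -  4.71, - 2,- 1,2,  9,9]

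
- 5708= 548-6256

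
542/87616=271/43808 =0.01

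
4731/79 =59 + 70/79  =  59.89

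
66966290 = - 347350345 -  - 414316635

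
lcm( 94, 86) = 4042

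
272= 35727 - 35455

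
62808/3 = 20936 = 20936.00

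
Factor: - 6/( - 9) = 2^1*3^ ( - 1 ) = 2/3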